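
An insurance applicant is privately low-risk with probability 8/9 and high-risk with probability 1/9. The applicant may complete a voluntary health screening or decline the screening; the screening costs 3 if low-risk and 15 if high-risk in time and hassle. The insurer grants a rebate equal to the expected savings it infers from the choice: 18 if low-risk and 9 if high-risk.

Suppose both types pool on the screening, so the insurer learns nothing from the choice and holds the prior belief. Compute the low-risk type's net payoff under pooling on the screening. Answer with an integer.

Pooled rebate = 8/9·18 + 1/9·9 = 17.
low-risk pays cost 3 for the screening, so net payoff = 17 − 3 = 14.

14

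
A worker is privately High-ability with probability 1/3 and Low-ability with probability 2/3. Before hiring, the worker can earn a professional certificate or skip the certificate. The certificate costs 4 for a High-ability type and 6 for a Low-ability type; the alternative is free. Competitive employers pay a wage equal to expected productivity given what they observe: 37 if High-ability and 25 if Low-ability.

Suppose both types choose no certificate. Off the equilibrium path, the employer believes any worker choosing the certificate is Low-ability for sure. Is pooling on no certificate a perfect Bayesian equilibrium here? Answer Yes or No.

On path, the employer holds the prior and pays 1/3·37 + 2/3·25 = 29. Off path (the certificate), believing Low-ability, it pays 25.
High-ability: no certificate nets 29; the certificate nets 25 − 4 = 21. High-ability stays.
Low-ability: no certificate nets 29; the certificate nets 25 − 6 = 19. Low-ability stays.
No type deviates, so pooling is sustained.

Yes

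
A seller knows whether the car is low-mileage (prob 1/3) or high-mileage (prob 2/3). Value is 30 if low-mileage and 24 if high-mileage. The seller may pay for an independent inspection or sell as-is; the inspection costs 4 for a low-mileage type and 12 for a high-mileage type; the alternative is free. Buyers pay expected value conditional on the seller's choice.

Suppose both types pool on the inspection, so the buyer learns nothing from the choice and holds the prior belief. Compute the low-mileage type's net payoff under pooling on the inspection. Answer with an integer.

Pooled price = 1/3·30 + 2/3·24 = 26.
low-mileage pays cost 4 for the inspection, so net payoff = 26 − 4 = 22.

22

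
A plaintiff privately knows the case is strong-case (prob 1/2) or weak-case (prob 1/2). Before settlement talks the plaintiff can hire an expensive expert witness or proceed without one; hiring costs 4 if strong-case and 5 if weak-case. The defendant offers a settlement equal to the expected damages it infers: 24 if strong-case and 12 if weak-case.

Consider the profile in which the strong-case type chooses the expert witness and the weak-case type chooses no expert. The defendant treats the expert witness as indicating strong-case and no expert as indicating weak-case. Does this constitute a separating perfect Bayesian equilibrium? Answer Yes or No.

Under these beliefs, the expert witness earns settlement 24 and no expert earns settlement 12.
strong-case: the expert witness nets 24 − 4 = 20; no expert nets 12. strong-case prefers the expert witness.
weak-case: the expert witness nets 24 − 5 = 19; no expert nets 12. weak-case would deviate to the expert witness.
weak-case has a profitable deviation, so the profile is not an equilibrium.

No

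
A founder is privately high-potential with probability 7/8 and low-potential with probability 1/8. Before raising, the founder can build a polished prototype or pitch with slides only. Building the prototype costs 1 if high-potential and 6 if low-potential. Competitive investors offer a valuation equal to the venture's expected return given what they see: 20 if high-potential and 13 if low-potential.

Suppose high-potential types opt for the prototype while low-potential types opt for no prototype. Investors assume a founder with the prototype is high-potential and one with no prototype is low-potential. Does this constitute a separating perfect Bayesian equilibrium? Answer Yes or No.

No

Under these beliefs, the prototype earns valuation 20 and no prototype earns valuation 13.
high-potential: the prototype nets 20 − 1 = 19; no prototype nets 13. high-potential prefers the prototype.
low-potential: the prototype nets 20 − 6 = 14; no prototype nets 13. low-potential would deviate to the prototype.
low-potential has a profitable deviation, so the profile is not an equilibrium.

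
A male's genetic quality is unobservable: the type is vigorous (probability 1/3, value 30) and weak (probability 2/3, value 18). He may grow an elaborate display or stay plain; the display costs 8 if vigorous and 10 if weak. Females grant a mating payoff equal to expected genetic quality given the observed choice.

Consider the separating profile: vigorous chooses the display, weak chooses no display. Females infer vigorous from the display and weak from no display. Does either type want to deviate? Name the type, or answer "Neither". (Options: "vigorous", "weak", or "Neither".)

weak

The display pays 30; no display pays 18.
vigorous: assigned the display, nets 30 − 8 = 22; deviating to no display nets 18.
weak: assigned no display, nets 18; deviating to the display nets 30 − 10 = 20.
The weak type gains 2 by deviating.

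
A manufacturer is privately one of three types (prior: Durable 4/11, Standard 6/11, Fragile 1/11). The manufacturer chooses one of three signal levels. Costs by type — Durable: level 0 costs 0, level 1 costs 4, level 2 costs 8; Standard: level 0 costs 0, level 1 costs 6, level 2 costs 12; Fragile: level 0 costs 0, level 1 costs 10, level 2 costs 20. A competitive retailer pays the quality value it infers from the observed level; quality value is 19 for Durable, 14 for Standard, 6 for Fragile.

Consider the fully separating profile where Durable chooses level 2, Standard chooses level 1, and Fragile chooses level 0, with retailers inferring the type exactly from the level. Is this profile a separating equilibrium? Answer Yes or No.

Separating prices: level 2 → 19, level 1 → 14, level 0 → 6.
Durable (assigned level 2): level 0: 6 − 0 = 6; level 1: 14 − 4 = 10; level 2: 19 − 8 = 11. Durable stays.
Standard (assigned level 1): level 0: 6 − 0 = 6; level 1: 14 − 6 = 8; level 2: 19 − 12 = 7. Standard stays.
Fragile (assigned level 0): level 0: 6 − 0 = 6; level 1: 14 − 10 = 4; level 2: 19 − 20 = -1. Fragile stays.
Every type prefers its assigned level; separation holds.

Yes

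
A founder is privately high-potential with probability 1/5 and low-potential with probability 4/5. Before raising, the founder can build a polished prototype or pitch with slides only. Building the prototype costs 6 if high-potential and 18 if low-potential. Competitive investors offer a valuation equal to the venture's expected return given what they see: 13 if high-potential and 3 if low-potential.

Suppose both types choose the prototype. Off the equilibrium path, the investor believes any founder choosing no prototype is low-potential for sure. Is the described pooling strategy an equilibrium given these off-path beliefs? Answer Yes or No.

No

On path, the investor holds the prior and pays 1/5·13 + 4/5·3 = 5. Off path (no prototype), believing low-potential, it pays 3.
high-potential: the prototype nets 5 − 6 = -1; no prototype nets 3. high-potential would deviate.
low-potential: the prototype nets 5 − 18 = -13; no prototype nets 3. low-potential would deviate.
A type deviates, so pooling fails.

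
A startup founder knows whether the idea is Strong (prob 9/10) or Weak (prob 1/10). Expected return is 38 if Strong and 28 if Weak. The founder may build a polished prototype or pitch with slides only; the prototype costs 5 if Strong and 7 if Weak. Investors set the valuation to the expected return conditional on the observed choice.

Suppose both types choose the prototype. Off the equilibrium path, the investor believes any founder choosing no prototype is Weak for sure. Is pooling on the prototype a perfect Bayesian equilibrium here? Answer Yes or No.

On path, the investor holds the prior and pays 9/10·38 + 1/10·28 = 37. Off path (no prototype), believing Weak, it pays 28.
Strong: the prototype nets 37 − 5 = 32; no prototype nets 28. Strong stays.
Weak: the prototype nets 37 − 7 = 30; no prototype nets 28. Weak stays.
No type deviates, so pooling is sustained.

Yes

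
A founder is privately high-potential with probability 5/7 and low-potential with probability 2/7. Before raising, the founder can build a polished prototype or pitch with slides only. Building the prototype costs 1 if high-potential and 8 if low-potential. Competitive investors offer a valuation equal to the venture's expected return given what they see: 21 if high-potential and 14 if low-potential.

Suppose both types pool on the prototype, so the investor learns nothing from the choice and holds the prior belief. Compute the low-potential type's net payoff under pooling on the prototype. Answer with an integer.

Pooled valuation = 5/7·21 + 2/7·14 = 19.
low-potential pays cost 8 for the prototype, so net payoff = 19 − 8 = 11.

11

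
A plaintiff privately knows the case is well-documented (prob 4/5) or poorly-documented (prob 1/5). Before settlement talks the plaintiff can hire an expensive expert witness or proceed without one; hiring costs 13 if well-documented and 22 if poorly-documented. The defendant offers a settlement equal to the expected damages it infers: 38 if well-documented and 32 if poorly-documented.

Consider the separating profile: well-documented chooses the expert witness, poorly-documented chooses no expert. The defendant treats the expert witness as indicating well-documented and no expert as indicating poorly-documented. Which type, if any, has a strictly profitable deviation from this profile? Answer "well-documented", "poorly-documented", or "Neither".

well-documented

The expert witness pays 38; no expert pays 32.
well-documented: assigned the expert witness, nets 38 − 13 = 25; deviating to no expert nets 32.
poorly-documented: assigned no expert, nets 32; deviating to the expert witness nets 38 − 22 = 16.
The well-documented type gains 7 by deviating.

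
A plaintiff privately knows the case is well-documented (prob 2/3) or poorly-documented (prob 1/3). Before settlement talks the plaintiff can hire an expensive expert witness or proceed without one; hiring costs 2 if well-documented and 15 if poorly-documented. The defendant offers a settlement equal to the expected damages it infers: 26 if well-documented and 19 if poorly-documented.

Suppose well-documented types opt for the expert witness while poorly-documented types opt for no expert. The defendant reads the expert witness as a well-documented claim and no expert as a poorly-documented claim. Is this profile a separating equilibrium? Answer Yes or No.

Under these beliefs, the expert witness earns settlement 26 and no expert earns settlement 19.
well-documented: the expert witness nets 26 − 2 = 24; no expert nets 19. well-documented prefers the expert witness.
poorly-documented: the expert witness nets 26 − 15 = 11; no expert nets 19. poorly-documented prefers no expert.
Neither type deviates, so the separating profile is an equilibrium.

Yes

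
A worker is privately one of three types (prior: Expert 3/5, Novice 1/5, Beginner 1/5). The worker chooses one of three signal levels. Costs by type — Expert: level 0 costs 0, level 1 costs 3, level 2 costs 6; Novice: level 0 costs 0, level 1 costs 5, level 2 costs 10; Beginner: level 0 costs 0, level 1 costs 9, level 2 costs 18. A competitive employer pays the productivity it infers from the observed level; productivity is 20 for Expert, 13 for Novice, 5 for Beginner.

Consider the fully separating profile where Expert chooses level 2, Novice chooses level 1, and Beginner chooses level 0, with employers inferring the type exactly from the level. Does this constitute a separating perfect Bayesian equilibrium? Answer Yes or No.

No

Separating wages: level 2 → 20, level 1 → 13, level 0 → 5.
Expert (assigned level 2): level 0: 5 − 0 = 5; level 1: 13 − 3 = 10; level 2: 20 − 6 = 14. Expert stays.
Novice (assigned level 1): level 0: 5 − 0 = 5; level 1: 13 − 5 = 8; level 2: 20 − 10 = 10. Novice prefers level 2.
Beginner (assigned level 0): level 0: 5 − 0 = 5; level 1: 13 − 9 = 4; level 2: 20 − 18 = 2. Beginner stays.
At least one type deviates; the separating profile fails.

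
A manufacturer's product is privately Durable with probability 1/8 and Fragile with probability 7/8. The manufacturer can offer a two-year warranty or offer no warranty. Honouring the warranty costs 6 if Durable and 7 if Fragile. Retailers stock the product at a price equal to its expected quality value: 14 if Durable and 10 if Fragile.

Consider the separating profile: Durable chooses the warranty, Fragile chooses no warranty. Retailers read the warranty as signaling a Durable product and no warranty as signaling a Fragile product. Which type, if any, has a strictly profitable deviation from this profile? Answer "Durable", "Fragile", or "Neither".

Durable

The warranty pays 14; no warranty pays 10.
Durable: assigned the warranty, nets 14 − 6 = 8; deviating to no warranty nets 10.
Fragile: assigned no warranty, nets 10; deviating to the warranty nets 14 − 7 = 7.
The Durable type gains 2 by deviating.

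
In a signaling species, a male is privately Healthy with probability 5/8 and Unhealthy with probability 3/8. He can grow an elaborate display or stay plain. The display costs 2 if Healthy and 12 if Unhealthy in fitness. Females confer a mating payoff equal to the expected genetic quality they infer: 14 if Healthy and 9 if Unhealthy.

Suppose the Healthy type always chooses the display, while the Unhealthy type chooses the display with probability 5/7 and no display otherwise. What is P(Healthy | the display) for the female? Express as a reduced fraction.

7/10

P(the display) = (5/8)·1 + (3/8)·(5/7) = 25/28.
By Bayes' rule, P(Healthy | the display) = (5/8) / (25/28) = 7/10.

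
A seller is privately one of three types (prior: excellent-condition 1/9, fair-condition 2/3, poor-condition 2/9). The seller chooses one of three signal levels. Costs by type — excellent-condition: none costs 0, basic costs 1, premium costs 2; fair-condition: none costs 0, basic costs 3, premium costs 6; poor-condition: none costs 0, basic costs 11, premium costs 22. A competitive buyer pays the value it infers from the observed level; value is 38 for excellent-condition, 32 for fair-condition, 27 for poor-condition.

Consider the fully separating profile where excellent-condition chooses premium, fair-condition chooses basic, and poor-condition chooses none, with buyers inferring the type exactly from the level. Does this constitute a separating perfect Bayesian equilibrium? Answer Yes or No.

No

Separating prices: premium → 38, basic → 32, none → 27.
excellent-condition (assigned premium): none: 27 − 0 = 27; basic: 32 − 1 = 31; premium: 38 − 2 = 36. excellent-condition stays.
fair-condition (assigned basic): none: 27 − 0 = 27; basic: 32 − 3 = 29; premium: 38 − 6 = 32. fair-condition prefers premium.
poor-condition (assigned none): none: 27 − 0 = 27; basic: 32 − 11 = 21; premium: 38 − 22 = 16. poor-condition stays.
At least one type deviates; the separating profile fails.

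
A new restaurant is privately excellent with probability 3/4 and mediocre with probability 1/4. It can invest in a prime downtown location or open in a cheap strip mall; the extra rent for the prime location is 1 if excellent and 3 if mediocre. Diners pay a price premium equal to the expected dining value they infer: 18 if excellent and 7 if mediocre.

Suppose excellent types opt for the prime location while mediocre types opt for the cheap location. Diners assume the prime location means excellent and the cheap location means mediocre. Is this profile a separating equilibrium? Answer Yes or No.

No

Under these beliefs, the prime location earns price premium 18 and the cheap location earns price premium 7.
excellent: the prime location nets 18 − 1 = 17; the cheap location nets 7. excellent prefers the prime location.
mediocre: the prime location nets 18 − 3 = 15; the cheap location nets 7. mediocre would deviate to the prime location.
mediocre has a profitable deviation, so the profile is not an equilibrium.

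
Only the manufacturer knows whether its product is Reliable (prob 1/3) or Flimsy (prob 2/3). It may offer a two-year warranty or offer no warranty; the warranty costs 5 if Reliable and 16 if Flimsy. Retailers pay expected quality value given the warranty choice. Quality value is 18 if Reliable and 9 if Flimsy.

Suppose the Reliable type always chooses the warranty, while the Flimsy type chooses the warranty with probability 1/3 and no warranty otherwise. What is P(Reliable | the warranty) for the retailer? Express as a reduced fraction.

3/5

P(the warranty) = (1/3)·1 + (2/3)·(1/3) = 5/9.
By Bayes' rule, P(Reliable | the warranty) = (1/3) / (5/9) = 3/5.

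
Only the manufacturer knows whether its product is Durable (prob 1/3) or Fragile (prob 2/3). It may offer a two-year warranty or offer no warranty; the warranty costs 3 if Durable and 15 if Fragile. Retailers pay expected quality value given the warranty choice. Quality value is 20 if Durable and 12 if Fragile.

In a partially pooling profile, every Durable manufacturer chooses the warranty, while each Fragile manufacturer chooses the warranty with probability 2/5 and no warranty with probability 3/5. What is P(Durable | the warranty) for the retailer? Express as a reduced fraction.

P(the warranty) = (1/3)·1 + (2/3)·(2/5) = 3/5.
By Bayes' rule, P(Durable | the warranty) = (1/3) / (3/5) = 5/9.

5/9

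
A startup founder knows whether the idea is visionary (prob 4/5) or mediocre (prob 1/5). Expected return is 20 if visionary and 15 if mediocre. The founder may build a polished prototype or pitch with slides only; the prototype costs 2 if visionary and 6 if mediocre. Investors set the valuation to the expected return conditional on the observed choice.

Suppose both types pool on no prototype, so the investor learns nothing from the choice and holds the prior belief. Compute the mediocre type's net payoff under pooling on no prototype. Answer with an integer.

Pooled valuation = 4/5·20 + 1/5·15 = 19.
mediocre pays no cost for no prototype, so net payoff = 19.

19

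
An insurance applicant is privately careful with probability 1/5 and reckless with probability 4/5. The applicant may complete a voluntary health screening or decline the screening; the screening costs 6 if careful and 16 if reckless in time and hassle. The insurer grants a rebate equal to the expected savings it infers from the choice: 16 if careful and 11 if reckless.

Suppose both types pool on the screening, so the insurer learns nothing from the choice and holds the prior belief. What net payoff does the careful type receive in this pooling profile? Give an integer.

6

Pooled rebate = 1/5·16 + 4/5·11 = 12.
careful pays cost 6 for the screening, so net payoff = 12 − 6 = 6.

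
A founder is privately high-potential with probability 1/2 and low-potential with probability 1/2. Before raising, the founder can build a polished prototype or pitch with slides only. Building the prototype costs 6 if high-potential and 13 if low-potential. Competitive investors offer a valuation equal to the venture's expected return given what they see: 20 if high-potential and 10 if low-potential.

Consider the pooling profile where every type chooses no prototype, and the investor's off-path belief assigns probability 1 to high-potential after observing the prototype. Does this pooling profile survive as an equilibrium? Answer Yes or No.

Yes

On path, the investor holds the prior and pays 1/2·20 + 1/2·10 = 15. Off path (the prototype), believing high-potential, it pays 20.
high-potential: no prototype nets 15; the prototype nets 20 − 6 = 14. high-potential stays.
low-potential: no prototype nets 15; the prototype nets 20 − 13 = 7. low-potential stays.
No type deviates, so pooling is sustained.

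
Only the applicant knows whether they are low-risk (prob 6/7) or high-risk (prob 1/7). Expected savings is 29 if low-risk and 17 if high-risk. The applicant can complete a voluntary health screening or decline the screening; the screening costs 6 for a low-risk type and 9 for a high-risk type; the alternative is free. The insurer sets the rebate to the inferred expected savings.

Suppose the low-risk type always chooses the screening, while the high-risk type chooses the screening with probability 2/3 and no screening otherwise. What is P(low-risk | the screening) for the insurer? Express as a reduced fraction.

P(the screening) = (6/7)·1 + (1/7)·(2/3) = 20/21.
By Bayes' rule, P(low-risk | the screening) = (6/7) / (20/21) = 9/10.

9/10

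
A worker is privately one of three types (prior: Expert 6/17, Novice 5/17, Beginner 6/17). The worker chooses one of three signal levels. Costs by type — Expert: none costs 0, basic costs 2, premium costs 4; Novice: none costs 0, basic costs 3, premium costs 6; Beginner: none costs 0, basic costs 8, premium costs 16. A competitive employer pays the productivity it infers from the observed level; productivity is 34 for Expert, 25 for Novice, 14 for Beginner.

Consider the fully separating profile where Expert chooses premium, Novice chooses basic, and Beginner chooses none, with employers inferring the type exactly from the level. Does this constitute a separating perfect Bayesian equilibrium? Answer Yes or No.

No

Separating wages: premium → 34, basic → 25, none → 14.
Expert (assigned premium): none: 14 − 0 = 14; basic: 25 − 2 = 23; premium: 34 − 4 = 30. Expert stays.
Novice (assigned basic): none: 14 − 0 = 14; basic: 25 − 3 = 22; premium: 34 − 6 = 28. Novice prefers premium.
Beginner (assigned none): none: 14 − 0 = 14; basic: 25 − 8 = 17; premium: 34 − 16 = 18. Beginner prefers premium.
At least one type deviates; the separating profile fails.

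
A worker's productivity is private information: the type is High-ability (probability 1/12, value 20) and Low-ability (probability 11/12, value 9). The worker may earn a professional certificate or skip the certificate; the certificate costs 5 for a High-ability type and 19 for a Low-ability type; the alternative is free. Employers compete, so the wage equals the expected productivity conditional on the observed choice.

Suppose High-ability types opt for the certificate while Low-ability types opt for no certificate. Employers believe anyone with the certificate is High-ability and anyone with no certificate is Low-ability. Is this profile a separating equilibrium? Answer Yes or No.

Yes

Under these beliefs, the certificate earns wage 20 and no certificate earns wage 9.
High-ability: the certificate nets 20 − 5 = 15; no certificate nets 9. High-ability prefers the certificate.
Low-ability: the certificate nets 20 − 19 = 1; no certificate nets 9. Low-ability prefers no certificate.
Neither type deviates, so the separating profile is an equilibrium.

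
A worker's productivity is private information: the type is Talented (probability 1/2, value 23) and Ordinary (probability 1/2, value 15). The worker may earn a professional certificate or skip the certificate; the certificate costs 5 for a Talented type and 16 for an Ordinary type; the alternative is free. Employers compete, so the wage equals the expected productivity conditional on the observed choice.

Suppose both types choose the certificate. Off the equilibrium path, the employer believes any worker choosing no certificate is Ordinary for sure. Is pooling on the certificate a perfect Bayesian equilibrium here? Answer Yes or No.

No

On path, the employer holds the prior and pays 1/2·23 + 1/2·15 = 19. Off path (no certificate), believing Ordinary, it pays 15.
Talented: the certificate nets 19 − 5 = 14; no certificate nets 15. Talented would deviate.
Ordinary: the certificate nets 19 − 16 = 3; no certificate nets 15. Ordinary would deviate.
A type deviates, so pooling fails.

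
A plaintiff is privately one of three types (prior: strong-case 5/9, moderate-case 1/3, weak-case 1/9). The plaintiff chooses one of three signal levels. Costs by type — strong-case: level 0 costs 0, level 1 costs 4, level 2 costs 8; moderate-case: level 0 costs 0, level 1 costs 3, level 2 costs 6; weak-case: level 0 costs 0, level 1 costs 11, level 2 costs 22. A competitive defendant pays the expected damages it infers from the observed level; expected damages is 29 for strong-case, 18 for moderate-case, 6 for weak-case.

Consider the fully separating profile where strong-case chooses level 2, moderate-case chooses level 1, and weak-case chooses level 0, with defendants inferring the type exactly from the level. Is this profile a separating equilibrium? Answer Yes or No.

Separating settlements: level 2 → 29, level 1 → 18, level 0 → 6.
strong-case (assigned level 2): level 0: 6 − 0 = 6; level 1: 18 − 4 = 14; level 2: 29 − 8 = 21. strong-case stays.
moderate-case (assigned level 1): level 0: 6 − 0 = 6; level 1: 18 − 3 = 15; level 2: 29 − 6 = 23. moderate-case prefers level 2.
weak-case (assigned level 0): level 0: 6 − 0 = 6; level 1: 18 − 11 = 7; level 2: 29 − 22 = 7. weak-case prefers level 1.
At least one type deviates; the separating profile fails.

No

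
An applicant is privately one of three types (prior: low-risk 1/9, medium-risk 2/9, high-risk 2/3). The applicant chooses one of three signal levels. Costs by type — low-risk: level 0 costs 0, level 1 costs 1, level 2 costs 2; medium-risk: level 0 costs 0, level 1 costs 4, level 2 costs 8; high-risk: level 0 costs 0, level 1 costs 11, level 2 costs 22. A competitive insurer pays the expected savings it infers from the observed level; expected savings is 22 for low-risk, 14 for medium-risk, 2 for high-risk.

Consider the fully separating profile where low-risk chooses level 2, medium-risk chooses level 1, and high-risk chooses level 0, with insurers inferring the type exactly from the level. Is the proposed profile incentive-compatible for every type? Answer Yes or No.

Separating rebates: level 2 → 22, level 1 → 14, level 0 → 2.
low-risk (assigned level 2): level 0: 2 − 0 = 2; level 1: 14 − 1 = 13; level 2: 22 − 2 = 20. low-risk stays.
medium-risk (assigned level 1): level 0: 2 − 0 = 2; level 1: 14 − 4 = 10; level 2: 22 − 8 = 14. medium-risk prefers level 2.
high-risk (assigned level 0): level 0: 2 − 0 = 2; level 1: 14 − 11 = 3; level 2: 22 − 22 = 0. high-risk prefers level 1.
At least one type deviates; the separating profile fails.

No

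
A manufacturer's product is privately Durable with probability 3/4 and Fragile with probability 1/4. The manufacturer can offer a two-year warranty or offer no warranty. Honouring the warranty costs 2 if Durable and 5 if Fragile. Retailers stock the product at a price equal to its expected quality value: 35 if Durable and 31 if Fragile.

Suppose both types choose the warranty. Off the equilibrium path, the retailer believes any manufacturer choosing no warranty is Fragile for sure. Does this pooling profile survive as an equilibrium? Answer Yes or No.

On path, the retailer holds the prior and pays 3/4·35 + 1/4·31 = 34. Off path (no warranty), believing Fragile, it pays 31.
Durable: the warranty nets 34 − 2 = 32; no warranty nets 31. Durable stays.
Fragile: the warranty nets 34 − 5 = 29; no warranty nets 31. Fragile would deviate.
A type deviates, so pooling fails.

No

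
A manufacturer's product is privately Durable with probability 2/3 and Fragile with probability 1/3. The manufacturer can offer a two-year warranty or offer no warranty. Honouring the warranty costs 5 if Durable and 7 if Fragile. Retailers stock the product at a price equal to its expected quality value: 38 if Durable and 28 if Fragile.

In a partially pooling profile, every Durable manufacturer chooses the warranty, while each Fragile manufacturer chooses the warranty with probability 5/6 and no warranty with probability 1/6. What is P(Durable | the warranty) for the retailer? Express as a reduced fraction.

P(the warranty) = (2/3)·1 + (1/3)·(5/6) = 17/18.
By Bayes' rule, P(Durable | the warranty) = (2/3) / (17/18) = 12/17.

12/17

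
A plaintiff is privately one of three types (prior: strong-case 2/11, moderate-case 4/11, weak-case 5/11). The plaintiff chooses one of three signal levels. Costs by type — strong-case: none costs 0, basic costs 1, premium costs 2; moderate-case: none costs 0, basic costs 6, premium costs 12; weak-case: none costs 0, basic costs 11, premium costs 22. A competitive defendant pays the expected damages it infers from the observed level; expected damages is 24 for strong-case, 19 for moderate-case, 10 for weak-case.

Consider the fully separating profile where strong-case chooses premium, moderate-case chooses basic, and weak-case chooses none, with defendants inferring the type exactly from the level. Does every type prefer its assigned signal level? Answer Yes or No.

Yes

Separating settlements: premium → 24, basic → 19, none → 10.
strong-case (assigned premium): none: 10 − 0 = 10; basic: 19 − 1 = 18; premium: 24 − 2 = 22. strong-case stays.
moderate-case (assigned basic): none: 10 − 0 = 10; basic: 19 − 6 = 13; premium: 24 − 12 = 12. moderate-case stays.
weak-case (assigned none): none: 10 − 0 = 10; basic: 19 − 11 = 8; premium: 24 − 22 = 2. weak-case stays.
Every type prefers its assigned level; separation holds.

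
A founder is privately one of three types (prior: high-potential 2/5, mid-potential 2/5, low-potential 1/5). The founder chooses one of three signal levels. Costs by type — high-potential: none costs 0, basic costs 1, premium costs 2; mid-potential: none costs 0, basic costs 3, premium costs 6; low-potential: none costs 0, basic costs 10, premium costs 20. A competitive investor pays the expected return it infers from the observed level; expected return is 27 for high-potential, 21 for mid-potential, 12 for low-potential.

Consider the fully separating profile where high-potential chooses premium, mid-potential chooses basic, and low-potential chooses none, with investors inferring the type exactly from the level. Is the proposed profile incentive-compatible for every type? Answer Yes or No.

Separating valuations: premium → 27, basic → 21, none → 12.
high-potential (assigned premium): none: 12 − 0 = 12; basic: 21 − 1 = 20; premium: 27 − 2 = 25. high-potential stays.
mid-potential (assigned basic): none: 12 − 0 = 12; basic: 21 − 3 = 18; premium: 27 − 6 = 21. mid-potential prefers premium.
low-potential (assigned none): none: 12 − 0 = 12; basic: 21 − 10 = 11; premium: 27 − 20 = 7. low-potential stays.
At least one type deviates; the separating profile fails.

No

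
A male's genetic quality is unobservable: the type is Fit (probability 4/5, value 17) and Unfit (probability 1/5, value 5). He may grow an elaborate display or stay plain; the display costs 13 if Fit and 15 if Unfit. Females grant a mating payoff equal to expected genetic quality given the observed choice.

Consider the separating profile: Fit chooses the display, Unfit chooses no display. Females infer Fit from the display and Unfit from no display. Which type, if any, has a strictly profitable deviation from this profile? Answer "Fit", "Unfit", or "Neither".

The display pays 17; no display pays 5.
Fit: assigned the display, nets 17 − 13 = 4; deviating to no display nets 5.
Unfit: assigned no display, nets 5; deviating to the display nets 17 − 15 = 2.
The Fit type gains 1 by deviating.

Fit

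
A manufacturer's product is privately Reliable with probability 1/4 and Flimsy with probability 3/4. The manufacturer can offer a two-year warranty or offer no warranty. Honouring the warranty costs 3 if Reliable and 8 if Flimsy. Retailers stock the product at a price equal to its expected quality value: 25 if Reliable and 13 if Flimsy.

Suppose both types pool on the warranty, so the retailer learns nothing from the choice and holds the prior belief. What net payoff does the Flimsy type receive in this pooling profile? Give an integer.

Pooled price = 1/4·25 + 3/4·13 = 16.
Flimsy pays cost 8 for the warranty, so net payoff = 16 − 8 = 8.

8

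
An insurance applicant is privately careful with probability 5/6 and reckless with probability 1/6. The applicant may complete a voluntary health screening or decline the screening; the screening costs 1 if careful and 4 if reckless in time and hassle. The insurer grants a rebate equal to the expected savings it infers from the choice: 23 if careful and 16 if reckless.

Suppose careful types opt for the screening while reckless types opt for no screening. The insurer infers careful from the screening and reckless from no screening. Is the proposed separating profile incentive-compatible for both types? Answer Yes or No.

No

Under these beliefs, the screening earns rebate 23 and no screening earns rebate 16.
careful: the screening nets 23 − 1 = 22; no screening nets 16. careful prefers the screening.
reckless: the screening nets 23 − 4 = 19; no screening nets 16. reckless would deviate to the screening.
reckless has a profitable deviation, so the profile is not an equilibrium.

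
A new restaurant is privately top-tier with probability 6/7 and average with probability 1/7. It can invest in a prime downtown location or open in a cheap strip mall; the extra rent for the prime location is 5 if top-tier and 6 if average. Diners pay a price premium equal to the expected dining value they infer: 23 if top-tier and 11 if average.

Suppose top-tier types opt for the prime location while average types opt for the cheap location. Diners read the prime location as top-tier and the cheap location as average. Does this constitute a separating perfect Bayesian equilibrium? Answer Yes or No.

Under these beliefs, the prime location earns price premium 23 and the cheap location earns price premium 11.
top-tier: the prime location nets 23 − 5 = 18; the cheap location nets 11. top-tier prefers the prime location.
average: the prime location nets 23 − 6 = 17; the cheap location nets 11. average would deviate to the prime location.
average has a profitable deviation, so the profile is not an equilibrium.

No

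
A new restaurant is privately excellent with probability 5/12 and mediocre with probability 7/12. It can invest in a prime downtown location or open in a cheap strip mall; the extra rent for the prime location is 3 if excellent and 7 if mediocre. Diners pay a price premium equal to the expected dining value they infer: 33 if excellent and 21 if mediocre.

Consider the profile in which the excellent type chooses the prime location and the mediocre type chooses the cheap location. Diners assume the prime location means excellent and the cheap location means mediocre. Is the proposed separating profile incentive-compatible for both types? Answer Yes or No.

No

Under these beliefs, the prime location earns price premium 33 and the cheap location earns price premium 21.
excellent: the prime location nets 33 − 3 = 30; the cheap location nets 21. excellent prefers the prime location.
mediocre: the prime location nets 33 − 7 = 26; the cheap location nets 21. mediocre would deviate to the prime location.
mediocre has a profitable deviation, so the profile is not an equilibrium.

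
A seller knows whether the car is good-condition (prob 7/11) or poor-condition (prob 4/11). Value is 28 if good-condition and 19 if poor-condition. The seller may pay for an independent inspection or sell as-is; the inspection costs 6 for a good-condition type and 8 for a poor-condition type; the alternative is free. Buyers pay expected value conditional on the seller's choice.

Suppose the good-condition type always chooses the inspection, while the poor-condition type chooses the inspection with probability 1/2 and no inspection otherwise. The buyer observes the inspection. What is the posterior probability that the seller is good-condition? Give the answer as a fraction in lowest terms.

P(the inspection) = (7/11)·1 + (4/11)·(1/2) = 9/11.
By Bayes' rule, P(good-condition | the inspection) = (7/11) / (9/11) = 7/9.

7/9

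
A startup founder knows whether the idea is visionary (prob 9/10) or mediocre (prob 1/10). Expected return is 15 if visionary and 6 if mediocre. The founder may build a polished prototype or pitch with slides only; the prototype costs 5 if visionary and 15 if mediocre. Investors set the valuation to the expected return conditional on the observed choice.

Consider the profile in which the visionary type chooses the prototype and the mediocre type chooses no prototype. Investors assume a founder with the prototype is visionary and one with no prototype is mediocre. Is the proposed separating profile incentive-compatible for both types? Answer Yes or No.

Under these beliefs, the prototype earns valuation 15 and no prototype earns valuation 6.
visionary: the prototype nets 15 − 5 = 10; no prototype nets 6. visionary prefers the prototype.
mediocre: the prototype nets 15 − 15 = 0; no prototype nets 6. mediocre prefers no prototype.
Neither type deviates, so the separating profile is an equilibrium.

Yes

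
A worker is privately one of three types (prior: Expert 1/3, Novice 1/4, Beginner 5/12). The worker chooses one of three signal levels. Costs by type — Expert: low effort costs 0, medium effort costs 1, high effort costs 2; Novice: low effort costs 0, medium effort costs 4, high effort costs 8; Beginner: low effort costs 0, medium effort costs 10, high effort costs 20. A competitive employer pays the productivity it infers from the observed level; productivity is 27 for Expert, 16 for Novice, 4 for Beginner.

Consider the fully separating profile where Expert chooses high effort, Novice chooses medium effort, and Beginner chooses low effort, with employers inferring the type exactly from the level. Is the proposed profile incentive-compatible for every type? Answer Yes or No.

Separating wages: high effort → 27, medium effort → 16, low effort → 4.
Expert (assigned high effort): low effort: 4 − 0 = 4; medium effort: 16 − 1 = 15; high effort: 27 − 2 = 25. Expert stays.
Novice (assigned medium effort): low effort: 4 − 0 = 4; medium effort: 16 − 4 = 12; high effort: 27 − 8 = 19. Novice prefers high effort.
Beginner (assigned low effort): low effort: 4 − 0 = 4; medium effort: 16 − 10 = 6; high effort: 27 − 20 = 7. Beginner prefers high effort.
At least one type deviates; the separating profile fails.

No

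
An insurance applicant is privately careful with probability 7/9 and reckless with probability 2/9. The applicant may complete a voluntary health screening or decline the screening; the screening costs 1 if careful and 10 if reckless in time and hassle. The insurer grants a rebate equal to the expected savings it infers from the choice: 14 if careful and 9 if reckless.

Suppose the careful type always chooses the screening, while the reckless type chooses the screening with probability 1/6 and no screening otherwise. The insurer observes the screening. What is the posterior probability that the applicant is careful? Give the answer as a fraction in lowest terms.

21/22

P(the screening) = (7/9)·1 + (2/9)·(1/6) = 22/27.
By Bayes' rule, P(careful | the screening) = (7/9) / (22/27) = 21/22.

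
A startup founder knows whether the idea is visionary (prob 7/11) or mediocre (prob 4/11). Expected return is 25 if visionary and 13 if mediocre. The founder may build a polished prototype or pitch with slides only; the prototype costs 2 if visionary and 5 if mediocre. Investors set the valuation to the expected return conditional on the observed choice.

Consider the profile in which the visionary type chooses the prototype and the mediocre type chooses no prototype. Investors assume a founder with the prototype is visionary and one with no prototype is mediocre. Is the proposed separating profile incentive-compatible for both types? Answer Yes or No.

Under these beliefs, the prototype earns valuation 25 and no prototype earns valuation 13.
visionary: the prototype nets 25 − 2 = 23; no prototype nets 13. visionary prefers the prototype.
mediocre: the prototype nets 25 − 5 = 20; no prototype nets 13. mediocre would deviate to the prototype.
mediocre has a profitable deviation, so the profile is not an equilibrium.

No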